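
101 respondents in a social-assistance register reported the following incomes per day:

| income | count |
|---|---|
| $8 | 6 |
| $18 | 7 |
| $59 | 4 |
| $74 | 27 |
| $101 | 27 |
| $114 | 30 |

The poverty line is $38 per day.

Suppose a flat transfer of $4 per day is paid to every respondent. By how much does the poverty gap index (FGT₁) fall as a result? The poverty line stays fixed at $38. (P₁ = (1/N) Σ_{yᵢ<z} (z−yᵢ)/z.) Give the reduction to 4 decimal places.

0.0135

Before: below the line — 6×$8, 7×$18; poverty gap index (FGT₁) = 0.083377.
After the $4 transfer: below the line — 6×$12, 7×$22; poverty gap index (FGT₁) = 0.069828.
Reduction = 0.083377 − 0.069828 = 0.0135.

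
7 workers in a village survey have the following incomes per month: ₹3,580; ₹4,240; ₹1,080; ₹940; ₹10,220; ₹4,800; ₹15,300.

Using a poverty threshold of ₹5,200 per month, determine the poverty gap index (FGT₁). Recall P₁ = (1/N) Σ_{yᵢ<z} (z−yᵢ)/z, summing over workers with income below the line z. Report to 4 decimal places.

Below z: ₹940, ₹1,080, ₹3,580, ₹4,240, ₹4,800 (q = 5 of N = 7).
Gap ratios (z−y)/z: (5200−940)/5200 = 0.8192; (5200−1080)/5200 = 0.7923; (5200−3580)/5200 = 0.3115; (5200−4240)/5200 = 0.1846; (5200−4800)/5200 = 0.0769.
Σ = 2.184615. Dividing by the full population N = 7 gives P₁ = 0.3121.

0.3121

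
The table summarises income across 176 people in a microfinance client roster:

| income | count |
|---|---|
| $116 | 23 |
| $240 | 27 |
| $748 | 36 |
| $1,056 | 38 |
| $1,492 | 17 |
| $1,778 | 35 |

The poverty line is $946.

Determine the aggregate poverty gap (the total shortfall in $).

Poor units: 23×$116, 27×$240, 36×$748 (q = 86 of N = 176).
Individual gaps: 23×(946−116) = 19090; 27×(946−240) = 19062; 36×(946−748) = 7128.
Aggregate gap = $45,280.

$45,280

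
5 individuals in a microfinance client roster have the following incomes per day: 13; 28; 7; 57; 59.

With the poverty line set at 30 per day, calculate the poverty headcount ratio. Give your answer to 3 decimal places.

3 of the 5 individuals have income below 30.
H = 3/5 = 0.600.

0.600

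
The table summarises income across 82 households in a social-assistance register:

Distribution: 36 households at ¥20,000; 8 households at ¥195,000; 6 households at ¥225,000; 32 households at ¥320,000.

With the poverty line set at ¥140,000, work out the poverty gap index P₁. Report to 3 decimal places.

0.376

Incomes under z: 36×¥20,000 (q = 36 of N = 82).
Gap ratios (z−y)/z: (140000−20000)/140000 = 0.8571 (×36).
Σ = 30.857143. Dividing by the full population N = 82 gives P₁ = 0.376.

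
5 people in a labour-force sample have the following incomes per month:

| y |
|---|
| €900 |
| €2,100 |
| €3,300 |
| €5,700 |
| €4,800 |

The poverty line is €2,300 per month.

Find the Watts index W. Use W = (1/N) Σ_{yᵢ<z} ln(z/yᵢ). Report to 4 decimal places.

Incomes under z: €900, €2,100 (q = 2 of N = 5).
Log gaps: ln(2300/900) = 0.9383; ln(2300/2100) = 0.0910.
W = 1.029241 / 5 = 0.2058.

0.2058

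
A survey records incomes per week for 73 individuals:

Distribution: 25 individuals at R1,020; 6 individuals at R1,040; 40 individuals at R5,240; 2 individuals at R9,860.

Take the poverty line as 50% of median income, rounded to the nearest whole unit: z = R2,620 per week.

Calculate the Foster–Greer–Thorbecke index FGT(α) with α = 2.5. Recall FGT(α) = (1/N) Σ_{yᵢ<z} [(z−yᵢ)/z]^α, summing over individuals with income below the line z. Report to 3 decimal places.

Below the line: 25×R1,020, 6×R1,040 (q = 31 of N = 73).
Relative gaps: (2620−1020)/2620 = 0.6107 (×25); (2620−1040)/2620 = 0.6031 (×6).
Raised to α = 2.5: 0.29144 (×25); 0.28242 (×6).
Sum = 8.980456; FGT(2.5) = 8.980456 / 73 = 0.123.

0.123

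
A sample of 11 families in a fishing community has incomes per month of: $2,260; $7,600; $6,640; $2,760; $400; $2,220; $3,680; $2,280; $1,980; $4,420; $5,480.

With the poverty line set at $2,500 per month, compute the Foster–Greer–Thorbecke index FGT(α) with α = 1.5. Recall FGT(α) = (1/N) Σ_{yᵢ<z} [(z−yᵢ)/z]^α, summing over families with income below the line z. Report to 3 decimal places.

0.087

Below the line: $400, $1,980, $2,220, $2,260, $2,280 (q = 5 of N = 11).
Normalized shortfalls: (2500−400)/2500 = 0.8400; (2500−1980)/2500 = 0.2080; (2500−2220)/2500 = 0.1120; (2500−2260)/2500 = 0.0960; (2500−2280)/2500 = 0.0880.
Raised to α = 1.5: 0.76987; 0.09486; 0.03748; 0.02974; 0.02611.
Sum = 0.958067; FGT(1.5) = 0.958067 / 11 = 0.087.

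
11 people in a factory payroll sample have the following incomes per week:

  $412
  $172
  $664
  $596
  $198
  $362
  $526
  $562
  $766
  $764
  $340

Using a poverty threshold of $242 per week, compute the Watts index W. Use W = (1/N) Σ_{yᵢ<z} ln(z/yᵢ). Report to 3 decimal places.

Incomes under z: $172, $198 (q = 2 of N = 11).
Log gaps: ln(242/172) = 0.3414; ln(242/198) = 0.2007.
W = 0.542114 / 11 = 0.049.

0.049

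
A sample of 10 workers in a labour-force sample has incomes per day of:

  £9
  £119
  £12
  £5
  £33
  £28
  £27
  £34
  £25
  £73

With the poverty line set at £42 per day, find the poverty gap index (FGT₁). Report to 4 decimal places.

Below the line: £5, £9, £12, £25, £27, £28, £33, £34 (q = 8 of N = 10).
Normalized shortfalls: (42−5)/42 = 0.8810; (42−9)/42 = 0.7857; (42−12)/42 = 0.7143; (42−25)/42 = 0.4048; (42−27)/42 = 0.3571; (42−28)/42 = 0.3333; (42−33)/42 = 0.2143; (42−34)/42 = 0.1905.
Sum of shortfalls = 3.880952; P₁ averages over all N: 3.880952 / 10 = 0.3881.

0.3881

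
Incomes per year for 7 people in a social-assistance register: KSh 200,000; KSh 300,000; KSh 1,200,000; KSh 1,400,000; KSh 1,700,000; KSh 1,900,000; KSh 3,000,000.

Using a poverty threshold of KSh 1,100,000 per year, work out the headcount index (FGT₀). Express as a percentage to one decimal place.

2 of the 7 people have income below KSh 1,100,000.
H = 2/7 = 28.6%.

28.6%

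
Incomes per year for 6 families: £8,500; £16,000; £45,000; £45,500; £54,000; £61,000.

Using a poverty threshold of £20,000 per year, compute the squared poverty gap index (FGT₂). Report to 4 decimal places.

0.0618

Below the line: £8,500, £16,000 (q = 2 of N = 6).
Gap ratios (z−y)/z: (20000−8500)/20000 = 0.5750; (20000−16000)/20000 = 0.2000.
Squared: 0.3306; 0.0400.
Sum = 0.370625; P₂ = 0.370625 / 6 = 0.0618.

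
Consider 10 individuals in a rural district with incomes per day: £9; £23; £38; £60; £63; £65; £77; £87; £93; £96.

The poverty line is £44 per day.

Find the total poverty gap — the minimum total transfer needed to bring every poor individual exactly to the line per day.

£62

Poor units: £9, £23, £38 (q = 3 of N = 10).
Individual gaps: 44−9 = 35; 44−23 = 21; 44−38 = 6.
Aggregate gap = £62.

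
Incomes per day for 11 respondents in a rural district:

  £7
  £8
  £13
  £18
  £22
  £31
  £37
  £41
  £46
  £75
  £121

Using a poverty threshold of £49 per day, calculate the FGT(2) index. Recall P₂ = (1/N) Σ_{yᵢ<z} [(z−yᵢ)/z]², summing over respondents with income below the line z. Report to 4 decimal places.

0.2640

Poor units: £7, £8, £13, £18, £22, £31, £37, £41, £46 (q = 9 of N = 11).
Gap ratios (z−y)/z: (49−7)/49 = 0.8571; (49−8)/49 = 0.8367; (49−13)/49 = 0.7347; (49−18)/49 = 0.6327; (49−22)/49 = 0.5510; (49−31)/49 = 0.3673; (49−37)/49 = 0.2449; (49−41)/49 = 0.1633; (49−46)/49 = 0.0612.
Squared: 0.7347; 0.7001; 0.5398; 0.4002; 0.3036; 0.1349; 0.0600; 0.0267; 0.0037.
Sum = 2.903790; P₂ = 2.903790 / 11 = 0.2640.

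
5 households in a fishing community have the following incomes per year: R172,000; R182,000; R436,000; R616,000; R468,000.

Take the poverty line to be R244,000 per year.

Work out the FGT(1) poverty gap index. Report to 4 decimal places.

Incomes under z: R172,000, R182,000 (q = 2 of N = 5).
Gap ratios (z−y)/z: (244000−172000)/244000 = 0.2951; (244000−182000)/244000 = 0.2541.
Sum of shortfalls = 0.549180; P₁ averages over all N: 0.549180 / 5 = 0.1098.

0.1098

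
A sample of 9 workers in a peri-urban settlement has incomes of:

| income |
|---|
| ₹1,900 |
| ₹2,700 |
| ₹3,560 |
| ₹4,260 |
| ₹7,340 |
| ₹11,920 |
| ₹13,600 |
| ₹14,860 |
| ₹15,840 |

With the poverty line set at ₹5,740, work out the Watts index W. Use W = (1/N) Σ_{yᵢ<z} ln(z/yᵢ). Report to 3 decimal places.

Poor units: ₹1,900, ₹2,700, ₹3,560, ₹4,260 (q = 4 of N = 9).
Log gaps: ln(5740/1900) = 1.1056; ln(5740/2700) = 0.7542; ln(5740/3560) = 0.4777; ln(5740/4260) = 0.2982.
W = 2.635701 / 9 = 0.293.

0.293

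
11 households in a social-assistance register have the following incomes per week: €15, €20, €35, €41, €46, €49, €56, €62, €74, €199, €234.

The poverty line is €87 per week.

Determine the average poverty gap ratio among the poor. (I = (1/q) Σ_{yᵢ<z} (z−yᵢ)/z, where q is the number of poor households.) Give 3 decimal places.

Below z: €15, €20, €35, €41, €46, €49, €56, €62, €74 (q = 9 of N = 11).
Shortfall ratios (z−y)/z: 0.8276, 0.7701, 0.5977, 0.5287, 0.4713, 0.4368, 0.3563, 0.2874, 0.1494; sum = 4.425287.
The income-gap ratio divides by q (the poor only): 4.425287 / 9 = 0.492.

0.492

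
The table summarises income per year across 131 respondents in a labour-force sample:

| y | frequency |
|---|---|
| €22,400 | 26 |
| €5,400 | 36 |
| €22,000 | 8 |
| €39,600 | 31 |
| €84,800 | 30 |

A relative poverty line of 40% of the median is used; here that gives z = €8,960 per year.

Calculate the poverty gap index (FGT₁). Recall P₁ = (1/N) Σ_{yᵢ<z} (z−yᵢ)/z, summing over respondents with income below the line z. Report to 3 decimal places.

Below the line: 36×€5,400 (q = 36 of N = 131).
Shortfall ratios: (8960−5400)/8960 = 0.3973 (×36).
Σ = 14.303571. Dividing by the full population N = 131 gives P₁ = 0.109.

0.109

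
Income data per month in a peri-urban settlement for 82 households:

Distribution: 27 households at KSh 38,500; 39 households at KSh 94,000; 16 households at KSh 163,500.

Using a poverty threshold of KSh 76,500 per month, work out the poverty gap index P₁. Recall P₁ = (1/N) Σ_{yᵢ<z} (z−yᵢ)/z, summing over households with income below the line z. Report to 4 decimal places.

0.1636

Below the line: 27×KSh 38,500 (q = 27 of N = 82).
Normalized shortfalls: (76500−38500)/76500 = 0.4967 (×27).
Σ = 13.411765. Dividing by the full population N = 82 gives P₁ = 0.1636.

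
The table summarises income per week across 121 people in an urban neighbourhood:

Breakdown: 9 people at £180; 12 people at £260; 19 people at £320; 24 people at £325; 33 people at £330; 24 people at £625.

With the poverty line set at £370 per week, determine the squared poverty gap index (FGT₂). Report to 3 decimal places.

Below the line: 9×£180, 12×£260, 19×£320, 24×£325, 33×£330 (q = 97 of N = 121).
Relative gaps: (370−180)/370 = 0.5135 (×9); (370−260)/370 = 0.2973 (×12); (370−320)/370 = 0.1351 (×19); (370−325)/370 = 0.1216 (×24); (370−330)/370 = 0.1081 (×33).
Squared: 0.2637 (×9); 0.0884 (×12); 0.0183 (×19); 0.0148 (×24); 0.0117 (×33).
Sum = 4.521549; P₂ = 4.521549 / 121 = 0.037.

0.037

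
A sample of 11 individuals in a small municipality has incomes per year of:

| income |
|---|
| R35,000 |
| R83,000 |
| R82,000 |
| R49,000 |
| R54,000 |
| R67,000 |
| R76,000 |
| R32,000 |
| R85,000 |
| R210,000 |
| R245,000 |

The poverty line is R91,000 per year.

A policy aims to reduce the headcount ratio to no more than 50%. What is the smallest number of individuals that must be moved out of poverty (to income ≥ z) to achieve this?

Currently q = 9 of N = 11 are below the line (H = 0.818).
A headcount ratio of at most 50% allows at most ⌊0.50 × 11⌋ = 5 poor individuals.
So at least 9 − 5 = 4 must be lifted.

4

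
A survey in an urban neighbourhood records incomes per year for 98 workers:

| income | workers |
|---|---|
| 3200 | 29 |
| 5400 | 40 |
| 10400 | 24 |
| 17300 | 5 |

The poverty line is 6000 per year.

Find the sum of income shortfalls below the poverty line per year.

105200

Below the line: 29×3200, 40×5400 (q = 69 of N = 98).
Individual gaps: 29×(6000−3200) = 81200; 40×(6000−5400) = 24000.
Aggregate gap = 105200.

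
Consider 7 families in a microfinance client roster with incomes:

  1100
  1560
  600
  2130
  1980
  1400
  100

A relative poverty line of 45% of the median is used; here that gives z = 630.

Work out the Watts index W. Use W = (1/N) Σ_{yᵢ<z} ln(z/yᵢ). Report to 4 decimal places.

Below the line: 100, 600 (q = 2 of N = 7).
Log shortfalls: ln(630/100) = 1.8405; ln(630/600) = 0.0488.
W = 1.889340 / 7 = 0.2699.

0.2699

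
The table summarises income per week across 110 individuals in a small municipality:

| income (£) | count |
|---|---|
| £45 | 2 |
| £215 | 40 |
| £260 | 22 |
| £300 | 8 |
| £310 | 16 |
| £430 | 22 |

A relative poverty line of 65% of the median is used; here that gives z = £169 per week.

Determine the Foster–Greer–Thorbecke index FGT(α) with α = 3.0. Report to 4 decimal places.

0.0072

Below the line: 2×£45 (q = 2 of N = 110).
Shortfall ratios: (169−45)/169 = 0.7337 (×2).
Raised to α = 3.0: 0.39501 (×2).
Sum = 0.790014; FGT(3.0) = 0.790014 / 110 = 0.0072.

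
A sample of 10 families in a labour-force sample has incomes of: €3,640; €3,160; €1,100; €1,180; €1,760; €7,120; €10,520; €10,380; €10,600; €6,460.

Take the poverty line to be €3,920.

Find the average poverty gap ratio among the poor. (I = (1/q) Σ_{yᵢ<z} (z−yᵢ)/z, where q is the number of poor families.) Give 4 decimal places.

Poor units: €1,100, €1,180, €1,760, €3,160, €3,640 (q = 5 of N = 10).
Relative gaps: 0.7194, 0.6990, 0.5510, 0.1939, 0.0714; sum = 2.234694.
The income-gap ratio divides by q (the poor only): 2.234694 / 5 = 0.4469.

0.4469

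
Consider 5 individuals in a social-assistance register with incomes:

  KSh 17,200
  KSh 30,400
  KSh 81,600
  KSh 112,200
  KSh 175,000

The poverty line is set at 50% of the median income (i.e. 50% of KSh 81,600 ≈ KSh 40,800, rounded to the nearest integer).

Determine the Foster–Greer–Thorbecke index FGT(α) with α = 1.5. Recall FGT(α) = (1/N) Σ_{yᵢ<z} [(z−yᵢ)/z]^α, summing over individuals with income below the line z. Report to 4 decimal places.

0.1137

Incomes under z: KSh 17,200, KSh 30,400 (q = 2 of N = 5).
Relative gaps: (40800−17200)/40800 = 0.5784; (40800−30400)/40800 = 0.2549.
Raised to α = 1.5: 0.43992; 0.12869.
Sum = 0.568619; FGT(1.5) = 0.568619 / 5 = 0.1137.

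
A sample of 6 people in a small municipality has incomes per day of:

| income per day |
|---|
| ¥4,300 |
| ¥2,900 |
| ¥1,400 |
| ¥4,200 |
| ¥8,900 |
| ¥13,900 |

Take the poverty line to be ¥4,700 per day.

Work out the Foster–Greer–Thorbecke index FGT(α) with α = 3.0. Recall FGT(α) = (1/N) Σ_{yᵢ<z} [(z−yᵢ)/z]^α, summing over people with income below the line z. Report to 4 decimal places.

Below z: ¥1,400, ¥2,900, ¥4,200, ¥4,300 (q = 4 of N = 6).
Shortfall ratios: (4700−1400)/4700 = 0.7021; (4700−2900)/4700 = 0.3830; (4700−4200)/4700 = 0.1064; (4700−4300)/4700 = 0.0851.
Raised to α = 3.0: 0.34614; 0.05617; 0.00120; 0.00062.
Sum = 0.404130; FGT(3.0) = 0.404130 / 6 = 0.0674.

0.0674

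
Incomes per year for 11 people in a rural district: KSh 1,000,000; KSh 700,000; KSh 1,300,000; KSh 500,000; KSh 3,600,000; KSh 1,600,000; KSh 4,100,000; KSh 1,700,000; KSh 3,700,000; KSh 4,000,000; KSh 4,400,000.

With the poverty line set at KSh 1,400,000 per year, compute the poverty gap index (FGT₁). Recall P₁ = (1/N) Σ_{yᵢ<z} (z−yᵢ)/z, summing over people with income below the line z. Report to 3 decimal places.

0.136

Incomes under z: KSh 500,000, KSh 700,000, KSh 1,000,000, KSh 1,300,000 (q = 4 of N = 11).
Normalized shortfalls: (1400000−500000)/1400000 = 0.6429; (1400000−700000)/1400000 = 0.5000; (1400000−1000000)/1400000 = 0.2857; (1400000−1300000)/1400000 = 0.0714.
Σ = 1.500000. Dividing by the full population N = 11 gives P₁ = 0.136.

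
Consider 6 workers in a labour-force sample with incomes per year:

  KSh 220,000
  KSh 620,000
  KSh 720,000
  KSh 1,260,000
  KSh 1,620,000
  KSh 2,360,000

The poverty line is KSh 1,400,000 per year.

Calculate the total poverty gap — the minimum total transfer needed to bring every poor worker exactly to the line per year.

KSh 2,780,000

Below the line: KSh 220,000, KSh 620,000, KSh 720,000, KSh 1,260,000 (q = 4 of N = 6).
Individual gaps: 1400000−220000 = 1180000; 1400000−620000 = 780000; 1400000−720000 = 680000; 1400000−1260000 = 140000.
Aggregate gap = KSh 2,780,000.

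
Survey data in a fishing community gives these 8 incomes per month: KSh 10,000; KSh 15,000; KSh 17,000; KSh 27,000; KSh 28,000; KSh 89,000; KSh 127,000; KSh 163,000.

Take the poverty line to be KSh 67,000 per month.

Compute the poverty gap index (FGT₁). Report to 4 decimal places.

Poor units: KSh 10,000, KSh 15,000, KSh 17,000, KSh 27,000, KSh 28,000 (q = 5 of N = 8).
Gap ratios (z−y)/z: (67000−10000)/67000 = 0.8507; (67000−15000)/67000 = 0.7761; (67000−17000)/67000 = 0.7463; (67000−27000)/67000 = 0.5970; (67000−28000)/67000 = 0.5821.
Sum of shortfalls = 3.552239; P₁ averages over all N: 3.552239 / 8 = 0.4440.

0.4440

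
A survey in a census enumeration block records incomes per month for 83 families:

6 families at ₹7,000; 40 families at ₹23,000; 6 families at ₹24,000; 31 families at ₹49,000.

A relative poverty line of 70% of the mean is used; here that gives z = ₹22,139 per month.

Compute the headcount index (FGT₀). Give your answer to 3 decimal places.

6 of the 83 families have income below ₹22,139.
H = 6/83 = 0.072.

0.072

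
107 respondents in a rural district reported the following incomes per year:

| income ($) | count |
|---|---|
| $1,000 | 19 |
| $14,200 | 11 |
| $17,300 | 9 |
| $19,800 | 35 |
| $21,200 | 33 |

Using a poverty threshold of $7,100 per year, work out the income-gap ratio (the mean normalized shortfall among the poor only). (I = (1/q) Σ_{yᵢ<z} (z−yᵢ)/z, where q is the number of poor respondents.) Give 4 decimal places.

Below z: 19×$1,000 (q = 19 of N = 107).
Shortfall ratios (z−y)/z: 0.8592 (×19); sum = 16.323944.
The income-gap ratio divides by q (the poor only): 16.323944 / 19 = 0.8592.

0.8592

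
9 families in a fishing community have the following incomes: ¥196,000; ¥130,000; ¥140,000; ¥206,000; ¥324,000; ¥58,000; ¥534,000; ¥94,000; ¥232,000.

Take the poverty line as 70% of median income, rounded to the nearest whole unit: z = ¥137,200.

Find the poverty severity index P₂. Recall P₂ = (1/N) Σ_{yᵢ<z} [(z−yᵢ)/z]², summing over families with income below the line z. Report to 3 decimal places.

0.048

Incomes under z: ¥58,000, ¥94,000, ¥130,000 (q = 3 of N = 9).
Gap ratios (z−y)/z: (137200−58000)/137200 = 0.5773; (137200−94000)/137200 = 0.3149; (137200−130000)/137200 = 0.0525.
Squared: 0.3332; 0.0991; 0.0028.
Sum = 0.435125; P₂ = 0.435125 / 9 = 0.048.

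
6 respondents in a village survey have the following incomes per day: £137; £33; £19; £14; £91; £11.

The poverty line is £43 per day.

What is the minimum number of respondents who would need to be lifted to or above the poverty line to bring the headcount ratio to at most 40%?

4 of the 6 respondents are poor, so H = 4/6 = 0.667.
A headcount ratio of at most 40% allows at most ⌊0.40 × 6⌋ = 2 poor respondents.
So at least 4 − 2 = 2 must be lifted.

2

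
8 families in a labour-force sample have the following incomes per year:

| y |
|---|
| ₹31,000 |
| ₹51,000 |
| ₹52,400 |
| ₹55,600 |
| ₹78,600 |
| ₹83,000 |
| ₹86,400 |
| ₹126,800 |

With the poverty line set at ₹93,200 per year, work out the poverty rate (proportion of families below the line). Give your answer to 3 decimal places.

7 of the 8 families have income below ₹93,200.
H = 7/8 = 0.875.

0.875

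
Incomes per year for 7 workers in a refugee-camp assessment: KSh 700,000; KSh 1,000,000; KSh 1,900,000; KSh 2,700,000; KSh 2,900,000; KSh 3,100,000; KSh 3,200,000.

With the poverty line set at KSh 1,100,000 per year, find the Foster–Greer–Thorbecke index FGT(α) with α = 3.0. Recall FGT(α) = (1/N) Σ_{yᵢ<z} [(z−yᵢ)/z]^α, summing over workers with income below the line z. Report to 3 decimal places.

Below z: KSh 700,000, KSh 1,000,000 (q = 2 of N = 7).
Normalized shortfalls: (1100000−700000)/1100000 = 0.3636; (1100000−1000000)/1100000 = 0.0909.
Raised to α = 3.0: 0.04808; 0.00075.
Sum = 0.048835; FGT(3.0) = 0.048835 / 7 = 0.007.

0.007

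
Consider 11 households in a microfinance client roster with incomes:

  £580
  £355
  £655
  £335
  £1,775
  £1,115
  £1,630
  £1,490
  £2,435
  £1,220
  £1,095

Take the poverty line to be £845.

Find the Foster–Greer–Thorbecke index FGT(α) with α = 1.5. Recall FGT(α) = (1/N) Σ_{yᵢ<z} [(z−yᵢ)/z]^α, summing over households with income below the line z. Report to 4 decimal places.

Poor units: £335, £355, £580, £655 (q = 4 of N = 11).
Normalized shortfalls: (845−335)/845 = 0.6036; (845−355)/845 = 0.5799; (845−580)/845 = 0.3136; (845−655)/845 = 0.2249.
Raised to α = 1.5: 0.46889; 0.44158; 0.17562; 0.10662.
Sum = 1.192714; FGT(1.5) = 1.192714 / 11 = 0.1084.

0.1084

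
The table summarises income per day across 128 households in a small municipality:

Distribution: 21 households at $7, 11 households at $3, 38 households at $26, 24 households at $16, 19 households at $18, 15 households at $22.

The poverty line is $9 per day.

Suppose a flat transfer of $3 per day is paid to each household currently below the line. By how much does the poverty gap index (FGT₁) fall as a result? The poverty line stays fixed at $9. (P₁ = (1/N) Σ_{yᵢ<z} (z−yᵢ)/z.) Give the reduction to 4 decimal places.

0.0651

Before: below the line — 11×$3, 21×$7; poverty gap index (FGT₁) = 0.093750.
After the $3 transfer: below the line — 11×$6; poverty gap index (FGT₁) = 0.028646.
Reduction = 0.093750 − 0.028646 = 0.0651.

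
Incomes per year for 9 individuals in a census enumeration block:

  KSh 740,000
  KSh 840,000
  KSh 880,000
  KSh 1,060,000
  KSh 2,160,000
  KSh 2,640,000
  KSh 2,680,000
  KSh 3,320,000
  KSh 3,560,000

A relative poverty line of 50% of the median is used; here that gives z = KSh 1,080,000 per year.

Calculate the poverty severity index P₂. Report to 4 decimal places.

Incomes under z: KSh 740,000, KSh 840,000, KSh 880,000, KSh 1,060,000 (q = 4 of N = 9).
Relative gaps: (1080000−740000)/1080000 = 0.3148; (1080000−840000)/1080000 = 0.2222; (1080000−880000)/1080000 = 0.1852; (1080000−1060000)/1080000 = 0.0185.
Squared: 0.0991; 0.0494; 0.0343; 0.0003.
Sum = 0.183128; P₂ = 0.183128 / 9 = 0.0203.

0.0203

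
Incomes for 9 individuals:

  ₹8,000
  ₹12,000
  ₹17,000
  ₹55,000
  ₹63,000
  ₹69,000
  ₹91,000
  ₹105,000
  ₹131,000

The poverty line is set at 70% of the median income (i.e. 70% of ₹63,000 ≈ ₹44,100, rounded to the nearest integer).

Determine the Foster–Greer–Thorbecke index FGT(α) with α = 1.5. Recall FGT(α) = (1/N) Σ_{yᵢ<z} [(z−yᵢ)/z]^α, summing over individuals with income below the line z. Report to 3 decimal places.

Below the line: ₹8,000, ₹12,000, ₹17,000 (q = 3 of N = 9).
Gap ratios (z−y)/z: (44100−8000)/44100 = 0.8186; (44100−12000)/44100 = 0.7279; (44100−17000)/44100 = 0.6145.
Raised to α = 1.5: 0.74063; 0.62101; 0.48172.
Sum = 1.843366; FGT(1.5) = 1.843366 / 9 = 0.205.

0.205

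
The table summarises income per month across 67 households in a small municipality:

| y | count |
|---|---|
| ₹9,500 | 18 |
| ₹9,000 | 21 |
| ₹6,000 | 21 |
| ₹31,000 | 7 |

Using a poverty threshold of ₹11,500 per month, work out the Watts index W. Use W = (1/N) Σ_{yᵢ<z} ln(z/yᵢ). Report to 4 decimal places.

0.3321

Poor units: 21×₹6,000, 21×₹9,000, 18×₹9,500 (q = 60 of N = 67).
ln(z/y) terms: ln(11500/6000) = 0.6506 (×21); ln(11500/9000) = 0.2451 (×21); ln(11500/9500) = 0.1911 (×18).
W = 22.248905 / 67 = 0.3321.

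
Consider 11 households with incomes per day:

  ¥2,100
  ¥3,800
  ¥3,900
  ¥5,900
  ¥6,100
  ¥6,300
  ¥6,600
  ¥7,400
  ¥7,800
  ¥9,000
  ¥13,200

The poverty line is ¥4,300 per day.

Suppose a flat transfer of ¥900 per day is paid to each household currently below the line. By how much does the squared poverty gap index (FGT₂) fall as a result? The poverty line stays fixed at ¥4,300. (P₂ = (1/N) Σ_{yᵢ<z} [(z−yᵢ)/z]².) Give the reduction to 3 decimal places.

0.018

Before: below the line — ¥2,100, ¥3,800, ¥3,900; squared poverty gap index (FGT₂) = 0.02581.
After the ¥900 transfer: below the line — ¥3,000; squared poverty gap index (FGT₂) = 0.00831.
Reduction = 0.02581 − 0.00831 = 0.018.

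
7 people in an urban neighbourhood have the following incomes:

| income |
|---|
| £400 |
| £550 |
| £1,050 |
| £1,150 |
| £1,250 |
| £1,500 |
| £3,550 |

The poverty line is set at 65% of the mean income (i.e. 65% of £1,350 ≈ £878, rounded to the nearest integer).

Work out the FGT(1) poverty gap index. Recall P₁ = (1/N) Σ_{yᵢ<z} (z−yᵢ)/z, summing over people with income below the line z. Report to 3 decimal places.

0.131

Below z: £400, £550 (q = 2 of N = 7).
Relative gaps: (878−400)/878 = 0.5444; (878−550)/878 = 0.3736.
Sum of shortfalls = 0.917995; P₁ averages over all N: 0.917995 / 7 = 0.131.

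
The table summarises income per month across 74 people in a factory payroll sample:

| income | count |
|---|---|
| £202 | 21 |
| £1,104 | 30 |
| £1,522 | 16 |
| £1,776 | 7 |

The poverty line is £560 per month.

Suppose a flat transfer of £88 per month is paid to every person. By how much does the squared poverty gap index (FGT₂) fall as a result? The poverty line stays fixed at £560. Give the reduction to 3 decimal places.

Before: below the line — 21×£202; squared poverty gap index (FGT₂) = 0.11598.
After the £88 transfer: below the line — 21×£290; squared poverty gap index (FGT₂) = 0.06597.
Reduction = 0.11598 − 0.06597 = 0.050.

0.050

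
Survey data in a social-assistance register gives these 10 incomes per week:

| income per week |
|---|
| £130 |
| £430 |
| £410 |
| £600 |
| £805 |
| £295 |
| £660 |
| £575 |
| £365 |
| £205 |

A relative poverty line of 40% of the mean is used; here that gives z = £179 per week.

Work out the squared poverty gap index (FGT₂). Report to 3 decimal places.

Incomes under z: £130 (q = 1 of N = 10).
Gap ratios (z−y)/z: (179−130)/179 = 0.2737.
Squared: 0.0749.
Sum = 0.074935; P₂ = 0.074935 / 10 = 0.007.

0.007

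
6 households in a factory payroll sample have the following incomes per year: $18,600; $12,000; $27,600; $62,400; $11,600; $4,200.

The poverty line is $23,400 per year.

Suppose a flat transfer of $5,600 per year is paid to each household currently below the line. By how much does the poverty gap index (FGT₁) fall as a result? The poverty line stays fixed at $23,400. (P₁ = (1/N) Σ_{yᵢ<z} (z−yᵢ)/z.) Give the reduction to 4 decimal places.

Before: below the line — $4,200, $11,600, $12,000, $18,600; poverty gap index (FGT₁) = 0.336182.
After the $5,600 transfer: below the line — $9,800, $17,200, $17,600; poverty gap index (FGT₁) = 0.182336.
Reduction = 0.336182 − 0.182336 = 0.1538.

0.1538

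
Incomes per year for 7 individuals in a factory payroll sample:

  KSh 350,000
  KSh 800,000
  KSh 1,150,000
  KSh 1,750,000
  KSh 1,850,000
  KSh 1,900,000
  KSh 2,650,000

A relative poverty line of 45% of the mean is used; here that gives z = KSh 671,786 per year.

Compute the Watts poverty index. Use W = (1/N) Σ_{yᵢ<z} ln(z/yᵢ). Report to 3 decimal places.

Below the line: KSh 350,000 (q = 1 of N = 7).
ln(z/y) terms: ln(671786/350000) = 0.6520.
W = 0.652007 / 7 = 0.093.

0.093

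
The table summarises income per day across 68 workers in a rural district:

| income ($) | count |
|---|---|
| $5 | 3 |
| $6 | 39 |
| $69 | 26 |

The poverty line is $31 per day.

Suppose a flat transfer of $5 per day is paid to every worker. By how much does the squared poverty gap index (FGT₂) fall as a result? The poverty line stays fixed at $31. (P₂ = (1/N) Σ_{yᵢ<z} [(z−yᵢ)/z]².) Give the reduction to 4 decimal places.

0.1451

Before: below the line — 3×$5, 39×$6; squared poverty gap index (FGT₂) = 0.404037.
After the $5 transfer: below the line — 3×$10, 39×$11; squared poverty gap index (FGT₂) = 0.258967.
Reduction = 0.404037 − 0.258967 = 0.1451.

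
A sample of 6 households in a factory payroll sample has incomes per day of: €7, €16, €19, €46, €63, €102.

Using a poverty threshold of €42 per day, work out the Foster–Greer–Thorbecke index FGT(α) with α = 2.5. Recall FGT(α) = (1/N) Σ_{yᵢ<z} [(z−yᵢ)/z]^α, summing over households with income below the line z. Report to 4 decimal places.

Below the line: €7, €16, €19 (q = 3 of N = 6).
Shortfall ratios: (42−7)/42 = 0.8333; (42−16)/42 = 0.6190; (42−19)/42 = 0.5476.
Raised to α = 2.5: 0.63394; 0.30152; 0.22192.
Sum = 1.157374; FGT(2.5) = 1.157374 / 6 = 0.1929.

0.1929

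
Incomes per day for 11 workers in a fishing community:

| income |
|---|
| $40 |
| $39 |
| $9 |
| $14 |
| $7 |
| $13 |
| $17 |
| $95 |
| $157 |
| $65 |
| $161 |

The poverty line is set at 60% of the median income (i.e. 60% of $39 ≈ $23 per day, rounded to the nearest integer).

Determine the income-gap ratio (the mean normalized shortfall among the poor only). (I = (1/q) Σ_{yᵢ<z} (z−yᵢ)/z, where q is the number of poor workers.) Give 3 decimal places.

0.478

Poor units: $7, $9, $13, $14, $17 (q = 5 of N = 11).
Shortfall ratios (z−y)/z: 0.6957, 0.6087, 0.4348, 0.3913, 0.2609; sum = 2.391304.
The income-gap ratio divides by q (the poor only): 2.391304 / 5 = 0.478.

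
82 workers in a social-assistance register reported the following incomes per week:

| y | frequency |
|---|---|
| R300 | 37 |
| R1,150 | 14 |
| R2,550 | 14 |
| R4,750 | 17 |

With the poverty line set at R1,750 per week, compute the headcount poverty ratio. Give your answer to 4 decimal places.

0.6220

51 of the 82 workers have income below R1,750.
H = 51/82 = 0.6220.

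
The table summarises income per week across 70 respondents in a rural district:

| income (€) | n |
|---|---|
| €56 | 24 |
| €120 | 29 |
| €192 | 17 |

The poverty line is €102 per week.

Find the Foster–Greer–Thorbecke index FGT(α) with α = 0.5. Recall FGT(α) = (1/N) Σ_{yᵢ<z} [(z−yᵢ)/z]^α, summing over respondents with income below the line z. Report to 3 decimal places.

Poor units: 24×€56 (q = 24 of N = 70).
Gap ratios (z−y)/z: (102−56)/102 = 0.4510 (×24).
Raised to α = 0.5: 0.67155 (×24).
Sum = 16.117218; FGT(0.5) = 16.117218 / 70 = 0.230.

0.230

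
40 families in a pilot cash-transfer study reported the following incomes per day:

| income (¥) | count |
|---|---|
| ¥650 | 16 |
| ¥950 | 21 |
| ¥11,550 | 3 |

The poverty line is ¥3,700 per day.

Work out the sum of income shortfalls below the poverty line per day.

¥106,550

Incomes under z: 16×¥650, 21×¥950 (q = 37 of N = 40).
Individual gaps: 16×(3700−650) = 48800; 21×(3700−950) = 57750.
Aggregate gap = ¥106,550.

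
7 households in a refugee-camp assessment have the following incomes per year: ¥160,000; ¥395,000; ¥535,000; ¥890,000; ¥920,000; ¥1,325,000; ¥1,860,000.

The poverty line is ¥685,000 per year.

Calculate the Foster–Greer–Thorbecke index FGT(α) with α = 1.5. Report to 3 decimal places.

Poor units: ¥160,000, ¥395,000, ¥535,000 (q = 3 of N = 7).
Relative gaps: (685000−160000)/685000 = 0.7664; (685000−395000)/685000 = 0.4234; (685000−535000)/685000 = 0.2190.
Raised to α = 1.5: 0.67097; 0.27546; 0.10247.
Sum = 1.048903; FGT(1.5) = 1.048903 / 7 = 0.150.

0.150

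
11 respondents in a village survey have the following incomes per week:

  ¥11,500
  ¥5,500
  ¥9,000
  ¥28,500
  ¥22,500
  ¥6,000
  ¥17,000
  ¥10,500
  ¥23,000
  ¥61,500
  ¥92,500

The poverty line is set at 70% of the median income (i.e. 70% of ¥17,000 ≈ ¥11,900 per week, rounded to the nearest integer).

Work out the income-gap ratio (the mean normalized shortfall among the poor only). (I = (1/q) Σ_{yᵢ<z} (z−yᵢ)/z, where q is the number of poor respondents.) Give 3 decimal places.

Below the line: ¥5,500, ¥6,000, ¥9,000, ¥10,500, ¥11,500 (q = 5 of N = 11).
Relative gaps: 0.5378, 0.4958, 0.2437, 0.1176, 0.0336; sum = 1.428571.
The income-gap ratio divides by q (the poor only): 1.428571 / 5 = 0.286.

0.286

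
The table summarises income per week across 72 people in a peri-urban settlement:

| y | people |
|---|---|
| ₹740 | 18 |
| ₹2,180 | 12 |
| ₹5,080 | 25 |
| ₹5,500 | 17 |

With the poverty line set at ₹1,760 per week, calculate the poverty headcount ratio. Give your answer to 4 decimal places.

18 of the 72 people have income below ₹1,760.
H = 18/72 = 0.2500.

0.2500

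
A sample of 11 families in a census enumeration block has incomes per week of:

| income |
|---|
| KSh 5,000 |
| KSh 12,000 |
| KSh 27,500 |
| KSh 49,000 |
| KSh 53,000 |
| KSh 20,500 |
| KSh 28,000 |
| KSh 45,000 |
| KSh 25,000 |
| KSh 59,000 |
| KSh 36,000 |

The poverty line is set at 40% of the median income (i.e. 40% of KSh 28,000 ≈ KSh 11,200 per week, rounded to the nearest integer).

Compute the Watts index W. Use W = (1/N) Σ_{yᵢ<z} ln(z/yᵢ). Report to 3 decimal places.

Incomes under z: KSh 5,000 (q = 1 of N = 11).
Log gaps: ln(11200/5000) = 0.8065.
W = 0.806476 / 11 = 0.073.

0.073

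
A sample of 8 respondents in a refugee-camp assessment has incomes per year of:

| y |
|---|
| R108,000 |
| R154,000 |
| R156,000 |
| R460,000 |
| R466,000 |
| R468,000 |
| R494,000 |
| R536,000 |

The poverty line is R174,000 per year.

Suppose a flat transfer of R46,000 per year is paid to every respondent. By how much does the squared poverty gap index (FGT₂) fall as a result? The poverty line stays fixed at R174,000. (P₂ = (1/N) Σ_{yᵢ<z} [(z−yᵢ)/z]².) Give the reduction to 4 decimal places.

0.0193

Before: below the line — R108,000, R154,000, R156,000; squared poverty gap index (FGT₂) = 0.020974.
After the R46,000 transfer: below the line — R154,000; squared poverty gap index (FGT₂) = 0.001651.
Reduction = 0.020974 − 0.001651 = 0.0193.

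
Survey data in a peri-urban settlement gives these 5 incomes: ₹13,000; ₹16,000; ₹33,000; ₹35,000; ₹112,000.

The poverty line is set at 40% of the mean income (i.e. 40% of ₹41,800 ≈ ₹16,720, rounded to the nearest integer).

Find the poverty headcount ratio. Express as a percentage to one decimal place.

2 of the 5 households have income below ₹16,720.
H = 2/5 = 40.0%.

40.0%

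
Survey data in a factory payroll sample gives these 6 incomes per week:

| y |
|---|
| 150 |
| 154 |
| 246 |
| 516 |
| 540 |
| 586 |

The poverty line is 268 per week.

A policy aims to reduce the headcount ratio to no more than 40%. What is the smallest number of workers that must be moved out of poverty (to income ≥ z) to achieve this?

1

3 of the 6 workers are poor, so H = 3/6 = 0.500.
A headcount ratio of at most 40% allows at most ⌊0.40 × 6⌋ = 2 poor workers.
So at least 3 − 2 = 1 must be lifted.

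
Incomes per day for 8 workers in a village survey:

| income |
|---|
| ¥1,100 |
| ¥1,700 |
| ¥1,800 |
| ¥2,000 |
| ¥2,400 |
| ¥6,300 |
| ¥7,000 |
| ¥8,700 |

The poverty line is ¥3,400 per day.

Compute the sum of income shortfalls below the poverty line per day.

Below the line: ¥1,100, ¥1,700, ¥1,800, ¥2,000, ¥2,400 (q = 5 of N = 8).
Individual gaps: 3400−1100 = 2300; 3400−1700 = 1700; 3400−1800 = 1600; 3400−2000 = 1400; 3400−2400 = 1000.
Aggregate gap = ¥8,000.

¥8,000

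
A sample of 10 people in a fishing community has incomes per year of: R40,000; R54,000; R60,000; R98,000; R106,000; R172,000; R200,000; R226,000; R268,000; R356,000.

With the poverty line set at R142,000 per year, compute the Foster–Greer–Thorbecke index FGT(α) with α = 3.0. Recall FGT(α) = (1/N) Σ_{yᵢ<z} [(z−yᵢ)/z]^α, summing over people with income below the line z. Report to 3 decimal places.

0.085

Incomes under z: R40,000, R54,000, R60,000, R98,000, R106,000 (q = 5 of N = 10).
Shortfall ratios: (142000−40000)/142000 = 0.7183; (142000−54000)/142000 = 0.6197; (142000−60000)/142000 = 0.5775; (142000−98000)/142000 = 0.3099; (142000−106000)/142000 = 0.2535.
Raised to α = 3.0: 0.37063; 0.23800; 0.19256; 0.02975; 0.01629.
Sum = 0.847239; FGT(3.0) = 0.847239 / 10 = 0.085.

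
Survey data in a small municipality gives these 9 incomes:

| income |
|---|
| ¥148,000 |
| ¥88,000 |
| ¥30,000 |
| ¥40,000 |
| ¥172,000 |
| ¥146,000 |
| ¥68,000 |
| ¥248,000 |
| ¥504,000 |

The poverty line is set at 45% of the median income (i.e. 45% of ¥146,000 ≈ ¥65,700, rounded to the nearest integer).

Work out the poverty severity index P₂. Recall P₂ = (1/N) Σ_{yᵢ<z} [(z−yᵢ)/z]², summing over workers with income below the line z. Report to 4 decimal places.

Incomes under z: ¥30,000, ¥40,000 (q = 2 of N = 9).
Normalized shortfalls: (65700−30000)/65700 = 0.5434; (65700−40000)/65700 = 0.3912.
Squared: 0.2953; 0.1530.
Sum = 0.448276; P₂ = 0.448276 / 9 = 0.0498.

0.0498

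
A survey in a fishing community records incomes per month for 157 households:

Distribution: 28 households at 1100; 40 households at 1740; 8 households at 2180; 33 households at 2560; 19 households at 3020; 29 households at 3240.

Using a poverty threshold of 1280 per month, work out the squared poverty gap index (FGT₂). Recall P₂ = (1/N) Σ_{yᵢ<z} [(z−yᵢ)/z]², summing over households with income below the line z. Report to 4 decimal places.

0.0035

Below z: 28×1100 (q = 28 of N = 157).
Relative gaps: (1280−1100)/1280 = 0.1406 (×28).
Squared: 0.0198 (×28).
Sum = 0.553711; P₂ = 0.553711 / 157 = 0.0035.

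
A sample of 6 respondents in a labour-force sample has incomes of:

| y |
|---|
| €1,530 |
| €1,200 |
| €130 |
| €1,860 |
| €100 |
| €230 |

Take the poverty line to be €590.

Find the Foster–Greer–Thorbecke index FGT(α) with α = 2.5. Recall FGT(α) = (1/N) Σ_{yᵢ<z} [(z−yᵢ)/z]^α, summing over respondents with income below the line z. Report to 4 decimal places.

Below z: €100, €130, €230 (q = 3 of N = 6).
Gap ratios (z−y)/z: (590−100)/590 = 0.8305; (590−130)/590 = 0.7797; (590−230)/590 = 0.6102.
Raised to α = 2.5: 0.62858; 0.53674; 0.29082.
Sum = 1.456141; FGT(2.5) = 1.456141 / 6 = 0.2427.

0.2427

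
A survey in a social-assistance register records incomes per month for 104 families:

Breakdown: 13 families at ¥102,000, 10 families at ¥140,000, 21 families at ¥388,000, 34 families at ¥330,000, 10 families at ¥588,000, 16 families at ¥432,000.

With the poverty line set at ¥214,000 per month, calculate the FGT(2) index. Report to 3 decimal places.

0.046

Incomes under z: 13×¥102,000, 10×¥140,000 (q = 23 of N = 104).
Gap ratios (z−y)/z: (214000−102000)/214000 = 0.5234 (×13); (214000−140000)/214000 = 0.3458 (×10).
Squared: 0.2739 (×13); 0.1196 (×10).
Sum = 4.756573; P₂ = 4.756573 / 104 = 0.046.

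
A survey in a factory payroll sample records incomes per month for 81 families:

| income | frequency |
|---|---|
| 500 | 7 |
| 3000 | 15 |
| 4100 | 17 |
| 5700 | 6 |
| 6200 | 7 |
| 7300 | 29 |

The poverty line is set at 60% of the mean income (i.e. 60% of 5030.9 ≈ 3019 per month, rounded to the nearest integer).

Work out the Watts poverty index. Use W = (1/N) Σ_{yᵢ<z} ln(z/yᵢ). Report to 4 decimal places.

Incomes under z: 7×500, 15×3000 (q = 22 of N = 81).
Log gaps: ln(3019/500) = 1.7981 (×7); ln(3019/3000) = 0.0063 (×15).
W = 12.681210 / 81 = 0.1566.

0.1566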